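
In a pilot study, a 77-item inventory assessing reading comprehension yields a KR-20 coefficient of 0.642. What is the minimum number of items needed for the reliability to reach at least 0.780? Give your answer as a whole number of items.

Invert Spearman-Brown to solve for n:
n = r_target (1 − r_old) / [ r_old (1 − r_target) ]
n = [0.780 × 0.358] / [0.642 × 0.220]
n = 0.279240 / 0.141240 ≈ 1.9771
So the test needs 1.9771 × 77 ≈ 152.24 items; rounding up, 153.

153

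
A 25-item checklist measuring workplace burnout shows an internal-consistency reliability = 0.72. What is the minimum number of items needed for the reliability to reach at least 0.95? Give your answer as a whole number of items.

n = 0.95 × (1 − 0.72) / [ 0.72 × (1 − 0.95) ]
  = 0.2660 / 0.0360 = 7.3889
Items needed = n × 25 = 7.3889 × 25 ≈ 184.72 → round up to 185

185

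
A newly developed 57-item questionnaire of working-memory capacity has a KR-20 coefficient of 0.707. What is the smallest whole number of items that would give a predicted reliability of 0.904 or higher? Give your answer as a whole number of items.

223

Rearranging the Spearman-Brown formula for n,
n = r*(1 − r) / [ r (1 − r*) ]
n = 0.904 × (1 − 0.707) / [ 0.707 × (1 − 0.904) ]
n = 0.264872 / 0.067872 ≈ 3.9025
Items needed = n × 57 = 3.9025 × 57 ≈ 222.44 → round up to 223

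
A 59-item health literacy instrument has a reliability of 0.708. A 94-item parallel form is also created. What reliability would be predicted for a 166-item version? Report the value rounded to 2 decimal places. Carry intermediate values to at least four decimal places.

Only the ratio of lengths matters: n = 166/59 = 2.8136
r_{166} = n·r / (1 + (n − 1)·r) = 1.9920 / 2.2840 ≈ 0.8722

0.87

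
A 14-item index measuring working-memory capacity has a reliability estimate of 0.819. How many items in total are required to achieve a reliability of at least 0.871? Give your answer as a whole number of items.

Rearranging the Spearman-Brown formula for n,
n = r_target (1 − r_old) / [ r_old (1 − r_target) ]
n = 0.871 × (1 − 0.819) / [ 0.819 × (1 − 0.871) ]
n = 0.157651 / 0.105651 ≈ 1.4922
Items needed = n × 14 = 1.4922 × 14 ≈ 20.89 → round up to 21

21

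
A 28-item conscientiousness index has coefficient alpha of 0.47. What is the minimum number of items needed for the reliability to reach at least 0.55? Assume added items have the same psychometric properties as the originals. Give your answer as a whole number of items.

Rearranging the Spearman-Brown formula for n,
n = r*(1 − r) / [ r (1 − r*) ]
n = 0.55(1 − 0.47) / [0.47(1 − 0.55)]
n = 0.2915 / 0.2115 ≈ 1.3783
So the test needs 1.3783 × 28 ≈ 38.59 items; rounding up, 39.

39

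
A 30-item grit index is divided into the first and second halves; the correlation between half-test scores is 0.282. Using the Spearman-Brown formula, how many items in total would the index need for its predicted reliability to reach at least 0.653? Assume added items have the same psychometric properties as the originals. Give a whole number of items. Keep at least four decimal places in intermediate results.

72

r_full = 2(0.282)/(1 + 0.282) = 0.4399
Solve Spearman-Brown for n: n = 0.653(1 − 0.4399) / [0.4399(1 − 0.653)] = 2.3960
Required items = 2.3960 × 30 = 71.88, so 72 items.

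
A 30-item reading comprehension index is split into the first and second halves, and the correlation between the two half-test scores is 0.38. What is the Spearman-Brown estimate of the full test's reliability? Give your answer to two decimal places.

Each half is half the length of the full test, so the full test is n = 2 times a half.
r_full = 2r_hh / (1 + r_hh) = 2 × 0.38 / (1 + 0.38)
r_full = 0.7600 / 1.3800 ≈ 0.5507

0.55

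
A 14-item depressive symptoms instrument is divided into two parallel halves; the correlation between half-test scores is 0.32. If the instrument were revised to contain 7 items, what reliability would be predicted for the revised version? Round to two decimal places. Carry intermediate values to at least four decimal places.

0.32

Spearman-Brown correction (n = 2): r_full = 2·0.32/(1 + 0.32) = 0.4848
Length factor from 14 to 7 items: n = 7/14 = 0.5000
r_new = n·r_full / (1 + (n − 1)·r_full) = 0.2424 / 0.7576 ≈ 0.3200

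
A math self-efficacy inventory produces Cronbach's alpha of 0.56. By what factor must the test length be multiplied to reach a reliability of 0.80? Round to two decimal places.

n = [0.80 × 0.44] / [0.56 × 0.20]
n = 0.3520 / 0.1120 ≈ 3.1429

3.14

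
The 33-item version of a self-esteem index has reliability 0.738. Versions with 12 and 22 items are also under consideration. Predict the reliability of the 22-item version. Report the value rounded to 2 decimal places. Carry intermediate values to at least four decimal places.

Only the ratio of lengths matters: n = 22/33 = 0.6667
r_{22} = n·r / (1 + (n − 1)·r) = 0.4920 / 0.7540 ≈ 0.6525

0.65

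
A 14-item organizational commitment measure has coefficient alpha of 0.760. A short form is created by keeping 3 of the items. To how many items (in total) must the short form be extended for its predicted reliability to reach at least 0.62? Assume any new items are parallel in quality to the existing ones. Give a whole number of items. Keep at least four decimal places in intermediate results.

8

First, r for the 3-item form: n = 3/14 = 0.2143, so r_3 = 0.2143·0.760/(1 + (0.2143 − 1)·0.760) = 0.4043
Length factor from the short form to reach 0.62: n' = 0.62(1 − 0.4043) / [0.4043(1 − 0.62)] ≈ 2.4040
Total items = 2.4040 × 3 = 7.21, rounded up to 8.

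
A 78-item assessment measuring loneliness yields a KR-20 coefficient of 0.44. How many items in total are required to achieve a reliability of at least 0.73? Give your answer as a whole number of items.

Invert Spearman-Brown to solve for n:
n = r*(1 − r) / [ r (1 − r*) ]
n = [0.73 × 0.56] / [0.44 × 0.27]
n = 0.4088 / 0.1188 ≈ 3.4411
So the test needs 3.4411 × 78 ≈ 268.41 items; rounding up, 269.

269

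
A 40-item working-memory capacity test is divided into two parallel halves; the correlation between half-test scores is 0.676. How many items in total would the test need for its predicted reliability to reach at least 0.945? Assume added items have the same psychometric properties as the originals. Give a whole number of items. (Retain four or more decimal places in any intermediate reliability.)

165

Corrected full-test reliability: r_full = 2 × 0.676 / (1 + 0.676) ≈ 0.8067
Solve Spearman-Brown for n: n = 0.945(1 − 0.8067) / [0.8067(1 − 0.945)] = 4.1171
Items = 4.1171 × 40 ≈ 164.68 → 165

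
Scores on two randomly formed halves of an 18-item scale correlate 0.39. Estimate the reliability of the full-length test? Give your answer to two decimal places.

Each half is half the length of the full test, so the full test is n = 2 times a half.
r_full = 2r_hh / (1 + r_hh) = 2 × 0.39 / (1 + 0.39)
r_full = 0.7800 / 1.3900 ≈ 0.5612

0.56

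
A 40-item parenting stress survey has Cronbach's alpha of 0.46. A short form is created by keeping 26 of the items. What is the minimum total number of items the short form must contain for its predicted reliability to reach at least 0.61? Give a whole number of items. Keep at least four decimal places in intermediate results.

First, r for the 26-item form: n = 26/40 = 0.6500, so r_26 = 0.6500·0.46/(1 + (0.6500 − 1)·0.46) = 0.3564
Then solve for n' with r_old = 0.3564, r_target = 0.61: n' = 0.61(1 − 0.3564)/[0.3564(1 − 0.61)] = 2.8245
Items = 2.8245 × 26 ≈ 73.44 → 74

74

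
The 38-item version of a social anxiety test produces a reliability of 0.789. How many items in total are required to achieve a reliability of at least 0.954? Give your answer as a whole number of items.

211

Rearranging the Spearman-Brown formula for n,
n = r*(1 − r) / [ r (1 − r*) ]
n = 0.954(1 − 0.789) / [0.789(1 − 0.954)]
n = 0.201294 / 0.036294 ≈ 5.5462
Items needed = n × 38 = 5.5462 × 38 ≈ 210.76 → round up to 211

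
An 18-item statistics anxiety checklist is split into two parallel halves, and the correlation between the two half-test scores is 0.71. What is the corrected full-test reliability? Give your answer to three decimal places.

0.830

r_full = 2(0.71) / (1 + 0.71)
       = 1.4200 / 1.7100 = 0.8304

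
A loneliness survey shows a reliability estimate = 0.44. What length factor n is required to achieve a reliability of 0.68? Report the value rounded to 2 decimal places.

2.70

Spearman-Brown solved for the length factor n:
n = r*(1 − r) / [ r (1 − r*) ]
n = 0.68(1 − 0.44) / [0.44(1 − 0.68)]
  = 0.3808 / 0.1408 = 2.7045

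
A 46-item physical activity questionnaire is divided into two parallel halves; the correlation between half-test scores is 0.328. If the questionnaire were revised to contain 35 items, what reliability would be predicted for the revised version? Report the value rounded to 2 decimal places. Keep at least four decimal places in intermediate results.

0.43

Spearman-Brown correction (n = 2): r_full = 2·0.328/(1 + 0.328) = 0.4940
Then adjust to 35 items: n = 35/46 = 0.7609
r_new = n·r_full / (1 + (n − 1)·r_full) = 0.3759 / 0.8819 ≈ 0.4262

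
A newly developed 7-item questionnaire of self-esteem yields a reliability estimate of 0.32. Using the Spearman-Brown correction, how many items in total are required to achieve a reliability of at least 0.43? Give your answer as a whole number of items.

Rearranging the Spearman-Brown formula for n,
n = r_target (1 − r_old) / [ r_old (1 − r_target) ]
n = 0.43 × (1 − 0.32) / [ 0.32 × (1 − 0.43) ]
  = 0.2924 / 0.1824 = 1.6031
1.6031 × 7 = 11.22 → 12 items

12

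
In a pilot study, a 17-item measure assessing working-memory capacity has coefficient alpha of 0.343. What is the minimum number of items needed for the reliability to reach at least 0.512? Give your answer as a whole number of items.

35

n = 0.512(1 − 0.343) / [0.343(1 − 0.512)]
  = 0.336384 / 0.167384 = 2.0097
So the test needs 2.0097 × 17 ≈ 34.16 items; rounding up, 35.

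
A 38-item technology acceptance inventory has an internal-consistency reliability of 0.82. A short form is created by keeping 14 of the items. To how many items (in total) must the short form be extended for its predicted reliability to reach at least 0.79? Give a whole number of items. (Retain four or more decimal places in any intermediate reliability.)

Short-form reliability: n = 14/38 = 0.3684; r_14 = n·r/(1+(n−1)r) ≈ 0.6266
Then solve for n' with r_old = 0.6266, r_target = 0.79: n' = 0.79(1 − 0.6266)/[0.6266(1 − 0.79)] = 2.2418
Items = 2.2418 × 14 ≈ 31.39 → 32

32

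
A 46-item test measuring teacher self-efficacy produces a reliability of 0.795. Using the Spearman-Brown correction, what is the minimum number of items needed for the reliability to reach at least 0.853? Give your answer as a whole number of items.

69

n = 0.853 × (1 − 0.795) / [ 0.795 × (1 − 0.853) ]
n = 0.174865 / 0.116865 ≈ 1.4963
Items needed = n × 46 = 1.4963 × 46 ≈ 68.83 → round up to 69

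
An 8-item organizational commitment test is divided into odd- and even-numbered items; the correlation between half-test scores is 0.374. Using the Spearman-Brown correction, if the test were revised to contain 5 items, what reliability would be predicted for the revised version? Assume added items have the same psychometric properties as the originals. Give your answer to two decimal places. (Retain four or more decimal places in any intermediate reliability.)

0.43

Full-test reliability from the split-half r: r_full = 2(0.374)/(1 + 0.374) = 0.5444
Length factor from 8 to 5 items: n = 5/8 = 0.6250
r_new = n·r_full / (1 + (n − 1)·r_full) = 0.3402 / 0.7958 ≈ 0.4275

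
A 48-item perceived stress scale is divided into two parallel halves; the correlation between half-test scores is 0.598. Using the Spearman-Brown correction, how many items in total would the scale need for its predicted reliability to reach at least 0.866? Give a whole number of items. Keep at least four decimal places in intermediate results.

r_full = 2(0.598)/(1 + 0.598) = 0.7484
n = r_tgt(1 − r_full) / [r_full(1 − r_tgt)] = 0.866 × 0.2516 / (0.7484 × 0.134) ≈ 2.1727
Items = 2.1727 × 48 ≈ 104.29 → 105

105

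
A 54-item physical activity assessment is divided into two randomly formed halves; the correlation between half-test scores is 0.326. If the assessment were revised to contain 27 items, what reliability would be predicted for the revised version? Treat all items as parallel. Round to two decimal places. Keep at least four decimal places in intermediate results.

0.33

Full-test reliability from the split-half r: r_full = 2(0.326)/(1 + 0.326) = 0.4917
Length factor from 54 to 27 items: n = 27/54 = 0.5000
r_new = n·r_full / (1 + (n − 1)·r_full) = 0.2459 / 0.7541 ≈ 0.3261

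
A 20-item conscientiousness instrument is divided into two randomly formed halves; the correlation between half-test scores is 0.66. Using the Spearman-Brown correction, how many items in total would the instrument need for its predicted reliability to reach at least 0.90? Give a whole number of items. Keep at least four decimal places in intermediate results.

47

r_full = 2(0.66)/(1 + 0.66) = 0.7952
n = r_tgt(1 − r_full) / [r_full(1 − r_tgt)] = 0.90 × 0.2048 / (0.7952 × 0.10) ≈ 2.3179
Required items = 2.3179 × 20 = 46.36, so 47 items.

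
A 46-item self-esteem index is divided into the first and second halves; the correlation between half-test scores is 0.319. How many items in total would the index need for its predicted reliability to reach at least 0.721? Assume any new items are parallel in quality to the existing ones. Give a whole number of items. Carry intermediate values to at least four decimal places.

Corrected full-test reliability: r_full = 2 × 0.319 / (1 + 0.319) ≈ 0.4837
Solve Spearman-Brown for n: n = 0.721(1 − 0.4837) / [0.4837(1 − 0.721)] = 2.7584
Items = 2.7584 × 46 ≈ 126.89 → 127

127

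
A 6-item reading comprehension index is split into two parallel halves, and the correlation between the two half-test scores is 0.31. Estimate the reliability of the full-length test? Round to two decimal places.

0.47

Apply the Spearman-Brown correction with n = 2:
r_full = 2r_hh / (1 + r_hh) = 2 × 0.31 / (1 + 0.31)
r_full = 0.6200 / 1.3100 ≈ 0.4733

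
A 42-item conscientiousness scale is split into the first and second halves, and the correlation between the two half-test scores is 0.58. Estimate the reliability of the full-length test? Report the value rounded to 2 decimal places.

0.73

The full test is twice the length of either half (n = 2).
r_full = 2(0.58) / (1 + 0.58)
r_full = 1.1600 / 1.5800 ≈ 0.7342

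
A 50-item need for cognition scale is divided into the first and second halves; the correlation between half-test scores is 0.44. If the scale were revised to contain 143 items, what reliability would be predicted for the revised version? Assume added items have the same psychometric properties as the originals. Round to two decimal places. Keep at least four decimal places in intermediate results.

0.82

Full-test reliability from the split-half r: r_full = 2(0.44)/(1 + 0.44) = 0.6111
Then adjust to 143 items: n = 143/50 = 2.8600
r_new = n·r_full / (1 + (n − 1)·r_full) = 1.7477 / 2.1366 ≈ 0.8180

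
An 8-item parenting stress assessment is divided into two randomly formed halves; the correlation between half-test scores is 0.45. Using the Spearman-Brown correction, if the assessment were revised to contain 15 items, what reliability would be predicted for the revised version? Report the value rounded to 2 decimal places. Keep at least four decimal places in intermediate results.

Full-test reliability from the split-half r: r_full = 2(0.45)/(1 + 0.45) = 0.6207
Length factor from 8 to 15 items: n = 15/8 = 1.8750
r_new = n·r_full / (1 + (n − 1)·r_full) = 1.1638 / 1.5431 ≈ 0.7542

0.75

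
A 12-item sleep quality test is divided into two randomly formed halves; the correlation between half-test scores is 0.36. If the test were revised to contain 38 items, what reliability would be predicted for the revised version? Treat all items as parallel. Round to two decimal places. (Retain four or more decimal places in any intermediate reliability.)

Spearman-Brown correction (n = 2): r_full = 2·0.36/(1 + 0.36) = 0.5294
Then adjust to 38 items: n = 38/12 = 3.1667
r_new = n·r_full / (1 + (n − 1)·r_full) = 1.6765 / 2.1471 ≈ 0.7808

0.78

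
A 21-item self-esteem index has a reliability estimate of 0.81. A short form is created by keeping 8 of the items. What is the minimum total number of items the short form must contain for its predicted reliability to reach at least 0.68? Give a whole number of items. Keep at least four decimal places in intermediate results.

11

Short-form reliability: n = 8/21 = 0.3810; r_8 = n·r/(1+(n−1)r) ≈ 0.6189
Then solve for n' with r_old = 0.6189, r_target = 0.68: n' = 0.68(1 − 0.6189)/[0.6189(1 − 0.68)] = 1.3085
Total items = 1.3085 × 8 = 10.47, rounded up to 11.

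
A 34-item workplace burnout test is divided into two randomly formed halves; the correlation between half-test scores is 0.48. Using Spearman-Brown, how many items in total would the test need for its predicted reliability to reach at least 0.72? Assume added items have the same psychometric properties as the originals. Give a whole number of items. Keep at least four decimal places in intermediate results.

48

r_full = 2(0.48)/(1 + 0.48) = 0.6486
Solve Spearman-Brown for n: n = 0.72(1 − 0.6486) / [0.6486(1 − 0.72)] = 1.3932
Required items = 1.3932 × 34 = 47.37, so 48 items.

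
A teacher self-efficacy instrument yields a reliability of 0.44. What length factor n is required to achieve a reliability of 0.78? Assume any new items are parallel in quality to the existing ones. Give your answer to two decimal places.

4.51

Spearman-Brown solved for the length factor n:
n = r_target (1 − r_old) / [ r_old (1 − r_target) ]
n = 0.78(1 − 0.44) / [0.44(1 − 0.78)]
n = 0.4368 / 0.0968 ≈ 4.5124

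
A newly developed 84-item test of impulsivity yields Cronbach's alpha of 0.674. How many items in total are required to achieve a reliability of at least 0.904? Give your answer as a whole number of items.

383

Rearranging the Spearman-Brown formula for n,
n = r*(1 − r) / [ r (1 − r*) ]
n = 0.904(1 − 0.674) / [0.674(1 − 0.904)]
n = 0.294704 / 0.064704 ≈ 4.5546
So the test needs 4.5546 × 84 ≈ 382.59 items; rounding up, 383.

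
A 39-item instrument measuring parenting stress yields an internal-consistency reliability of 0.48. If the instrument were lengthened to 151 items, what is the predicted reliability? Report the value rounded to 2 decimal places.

The new length is 151/39 = 3.8718 times the old.
By Spearman-Brown, r_new = n r / (1 + (n − 1) r).
r_new = (3.8718 × 0.48) / (1 + (3.8718 − 1) × 0.48)
r_new = 1.8585 / 2.3785 ≈ 0.7814

0.78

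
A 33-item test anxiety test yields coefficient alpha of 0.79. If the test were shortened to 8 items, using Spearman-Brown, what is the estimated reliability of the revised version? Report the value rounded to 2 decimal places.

0.48

Length ratio n = 8/33 = 0.2424
r_new = (0.2424 × 0.79) / (1 + (0.2424 − 1) × 0.79)
     = 0.1915 / 0.4015 = 0.4770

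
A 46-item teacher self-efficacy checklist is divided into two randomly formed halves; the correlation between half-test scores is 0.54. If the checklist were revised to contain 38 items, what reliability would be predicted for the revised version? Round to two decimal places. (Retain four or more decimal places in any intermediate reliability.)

First correct the split-half correlation to full-test reliability: r_full = 2 × 0.54 / (1 + 0.54) ≈ 0.7013
Then adjust to 38 items: n = 38/46 = 0.8261
r_new = n·r_full / (1 + (n − 1)·r_full) = 0.5793 / 0.8780 ≈ 0.6598

0.66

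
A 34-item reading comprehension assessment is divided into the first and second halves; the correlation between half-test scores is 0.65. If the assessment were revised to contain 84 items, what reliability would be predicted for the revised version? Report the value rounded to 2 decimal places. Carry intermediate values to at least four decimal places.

0.90

Spearman-Brown correction (n = 2): r_full = 2·0.65/(1 + 0.65) = 0.7879
Length factor from 34 to 84 items: n = 84/34 = 2.4706
r_new = n·r_full / (1 + (n − 1)·r_full) = 1.9466 / 2.1587 ≈ 0.9017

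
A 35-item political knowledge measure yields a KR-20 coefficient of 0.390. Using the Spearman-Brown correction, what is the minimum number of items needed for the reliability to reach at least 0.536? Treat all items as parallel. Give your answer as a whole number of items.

Rearranging the Spearman-Brown formula for n,
n = r*(1 − r) / [ r (1 − r*) ]
n = 0.536 × (1 − 0.390) / [ 0.390 × (1 − 0.536) ]
  = 0.326960 / 0.180960 = 1.8068
1.8068 × 35 = 63.24 → 64 items

64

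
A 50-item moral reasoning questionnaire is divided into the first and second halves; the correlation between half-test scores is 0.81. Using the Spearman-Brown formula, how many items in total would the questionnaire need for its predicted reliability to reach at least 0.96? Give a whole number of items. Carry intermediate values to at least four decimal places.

141

r_full = 2(0.81)/(1 + 0.81) = 0.8950
n = r_tgt(1 − r_full) / [r_full(1 − r_tgt)] = 0.96 × 0.1050 / (0.8950 × 0.04) ≈ 2.8156
Required items = 2.8156 × 50 = 140.78, so 141 items.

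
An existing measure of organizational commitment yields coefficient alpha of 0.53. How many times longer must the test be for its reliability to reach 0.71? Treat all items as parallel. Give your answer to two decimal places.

n = [0.71 × 0.47] / [0.53 × 0.29]
  = 0.3337 / 0.1537 = 2.1711

2.17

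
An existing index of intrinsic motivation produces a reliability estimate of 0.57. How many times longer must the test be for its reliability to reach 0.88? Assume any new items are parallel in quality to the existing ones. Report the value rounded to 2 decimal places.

Spearman-Brown solved for the length factor n:
n = r*(1 − r) / [ r (1 − r*) ]
n = 0.88 × (1 − 0.57) / [ 0.57 × (1 − 0.88) ]
  = 0.3784 / 0.0684 = 5.5322

5.53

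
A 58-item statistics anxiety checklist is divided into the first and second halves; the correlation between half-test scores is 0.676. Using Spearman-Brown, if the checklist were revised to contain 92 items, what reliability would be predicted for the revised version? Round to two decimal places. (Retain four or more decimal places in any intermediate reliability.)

0.87

Full-test reliability from the split-half r: r_full = 2(0.676)/(1 + 0.676) = 0.8067
Length factor from 58 to 92 items: n = 92/58 = 1.5862
r_new = n·r_full / (1 + (n − 1)·r_full) = 1.2796 / 1.4729 ≈ 0.8688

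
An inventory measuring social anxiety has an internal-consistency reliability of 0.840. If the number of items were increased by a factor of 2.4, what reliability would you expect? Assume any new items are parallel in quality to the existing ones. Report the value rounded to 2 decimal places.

0.93

Spearman-Brown: r_new = n·r / (1 + (n − 1)·r)
r_new = 2.4·0.840 / [1 + (2.4 − 1)·0.840]
r_new = 2.0160 / 2.1760 ≈ 0.9265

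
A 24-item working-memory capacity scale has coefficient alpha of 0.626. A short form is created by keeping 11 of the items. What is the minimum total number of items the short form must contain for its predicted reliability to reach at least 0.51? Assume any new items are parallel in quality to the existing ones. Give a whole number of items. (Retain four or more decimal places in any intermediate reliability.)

Short-form reliability: n = 11/24 = 0.4583; r_11 = n·r/(1+(n−1)r) ≈ 0.4341
Then solve for n' with r_old = 0.4341, r_target = 0.51: n' = 0.51(1 − 0.4341)/[0.4341(1 − 0.51)] = 1.3568
Total items = 1.3568 × 11 = 14.92, rounded up to 15.

15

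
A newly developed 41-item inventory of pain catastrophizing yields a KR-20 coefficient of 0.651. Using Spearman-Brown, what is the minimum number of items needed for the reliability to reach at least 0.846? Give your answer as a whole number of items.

n = 0.846(1 − 0.651) / [0.651(1 − 0.846)]
n = 0.295254 / 0.100254 ≈ 2.9451
Items needed = n × 41 = 2.9451 × 41 ≈ 120.75 → round up to 121

121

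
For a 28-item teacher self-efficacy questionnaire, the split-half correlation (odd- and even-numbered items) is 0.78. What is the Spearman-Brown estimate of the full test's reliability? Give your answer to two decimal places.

0.88

Apply the Spearman-Brown correction with n = 2:
r_full = 2r_hh / (1 + r_hh) = 2 × 0.78 / (1 + 0.78)
r_full = 1.5600 / 1.7800 ≈ 0.8764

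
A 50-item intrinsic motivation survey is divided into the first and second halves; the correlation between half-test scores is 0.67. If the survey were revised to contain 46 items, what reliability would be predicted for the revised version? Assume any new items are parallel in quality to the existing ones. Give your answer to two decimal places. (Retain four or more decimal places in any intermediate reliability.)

First correct the split-half correlation to full-test reliability: r_full = 2 × 0.67 / (1 + 0.67) ≈ 0.8024
Length factor from 50 to 46 items: n = 46/50 = 0.9200
r_new = n·r_full / (1 + (n − 1)·r_full) = 0.7382 / 0.9358 ≈ 0.7888

0.79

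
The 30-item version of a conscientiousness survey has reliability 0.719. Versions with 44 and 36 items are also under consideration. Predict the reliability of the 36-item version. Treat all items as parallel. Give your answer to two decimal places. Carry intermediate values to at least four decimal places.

Only the ratio of lengths matters: n = 36/30 = 1.2000
r_{36} = n·r / (1 + (n − 1)·r) = 0.8628 / 1.1438 ≈ 0.7543

0.75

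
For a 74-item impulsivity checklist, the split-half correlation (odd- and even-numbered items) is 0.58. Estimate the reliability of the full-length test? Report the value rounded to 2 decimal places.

0.73

Apply the Spearman-Brown correction with n = 2:
r_full = 2(0.58) / (1 + 0.58)
r_full = 1.1600 / 1.5800 ≈ 0.7342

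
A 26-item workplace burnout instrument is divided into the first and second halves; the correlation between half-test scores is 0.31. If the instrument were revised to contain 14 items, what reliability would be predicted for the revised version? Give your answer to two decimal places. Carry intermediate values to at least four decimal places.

Full-test reliability from the split-half r: r_full = 2(0.31)/(1 + 0.31) = 0.4733
Length factor from 26 to 14 items: n = 14/26 = 0.5385
r_new = n·r_full / (1 + (n − 1)·r_full) = 0.2549 / 0.7816 ≈ 0.3261

0.33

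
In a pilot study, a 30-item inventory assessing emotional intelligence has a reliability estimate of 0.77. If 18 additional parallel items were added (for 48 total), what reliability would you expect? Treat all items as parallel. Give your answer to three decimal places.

0.843

Length ratio n = 48/30 = 1.6
r_new = 1.6·0.77 / [1 + (1.6 − 1)·0.77]
     = 1.2320 / 1.4620 = 0.8427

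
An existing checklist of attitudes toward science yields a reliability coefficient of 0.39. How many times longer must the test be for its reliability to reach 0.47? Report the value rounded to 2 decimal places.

Spearman-Brown solved for the length factor n:
n = r*(1 − r) / [ r (1 − r*) ]
n = 0.47(1 − 0.39) / [0.39(1 − 0.47)]
n = 0.2867 / 0.2067 ≈ 1.3870

1.39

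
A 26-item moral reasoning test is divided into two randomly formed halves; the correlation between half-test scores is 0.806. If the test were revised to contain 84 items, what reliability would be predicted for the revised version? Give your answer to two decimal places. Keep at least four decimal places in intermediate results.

Spearman-Brown correction (n = 2): r_full = 2·0.806/(1 + 0.806) = 0.8926
Length factor from 26 to 84 items: n = 84/26 = 3.2308
r_new = n·r_full / (1 + (n − 1)·r_full) = 2.8838 / 2.9912 ≈ 0.9641

0.96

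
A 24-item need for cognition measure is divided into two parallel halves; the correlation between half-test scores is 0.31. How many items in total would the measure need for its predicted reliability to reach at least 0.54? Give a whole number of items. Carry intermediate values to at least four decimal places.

r_full = 2(0.31)/(1 + 0.31) = 0.4733
n = r_tgt(1 − r_full) / [r_full(1 − r_tgt)] = 0.54 × 0.5267 / (0.4733 × 0.46) ≈ 1.3064
Items = 1.3064 × 24 ≈ 31.35 → 32

32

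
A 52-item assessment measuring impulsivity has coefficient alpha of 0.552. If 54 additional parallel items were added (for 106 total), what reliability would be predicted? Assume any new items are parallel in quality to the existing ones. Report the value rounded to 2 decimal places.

Length ratio n = 106/52 = 2.0385
Spearman-Brown: r_new = n·r / (1 + (n − 1)·r)
r_new = 2.0385·0.552 / [1 + (2.0385 − 1)·0.552]
     = 1.1253 / 1.5733 = 0.7152

0.72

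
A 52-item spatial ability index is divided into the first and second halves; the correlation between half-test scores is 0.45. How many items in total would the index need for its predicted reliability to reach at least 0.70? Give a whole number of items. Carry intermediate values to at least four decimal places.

Corrected full-test reliability: r_full = 2 × 0.45 / (1 + 0.45) ≈ 0.6207
n = r_tgt(1 − r_full) / [r_full(1 − r_tgt)] = 0.70 × 0.3793 / (0.6207 × 0.30) ≈ 1.4259
Items = 1.4259 × 52 ≈ 74.15 → 75

75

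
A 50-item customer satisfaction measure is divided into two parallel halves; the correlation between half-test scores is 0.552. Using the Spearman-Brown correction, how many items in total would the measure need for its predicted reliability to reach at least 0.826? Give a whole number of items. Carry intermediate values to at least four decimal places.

r_full = 2(0.552)/(1 + 0.552) = 0.7113
Solve Spearman-Brown for n: n = 0.826(1 − 0.7113) / [0.7113(1 − 0.826)] = 1.9267
Required items = 1.9267 × 50 = 96.34, so 97 items.

97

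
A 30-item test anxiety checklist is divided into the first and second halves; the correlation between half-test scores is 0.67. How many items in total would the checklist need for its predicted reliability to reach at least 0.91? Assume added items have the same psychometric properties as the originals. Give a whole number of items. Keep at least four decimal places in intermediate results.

Corrected full-test reliability: r_full = 2 × 0.67 / (1 + 0.67) ≈ 0.8024
n = r_tgt(1 − r_full) / [r_full(1 − r_tgt)] = 0.91 × 0.1976 / (0.8024 × 0.09) ≈ 2.4900
Required items = 2.4900 × 30 = 74.70, so 75 items.

75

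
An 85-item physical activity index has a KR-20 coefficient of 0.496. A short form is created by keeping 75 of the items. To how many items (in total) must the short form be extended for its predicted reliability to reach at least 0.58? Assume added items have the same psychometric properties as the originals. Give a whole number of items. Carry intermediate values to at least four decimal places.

120

Short-form reliability: n = 75/85 = 0.8824; r_75 = n·r/(1+(n−1)r) ≈ 0.4648
Then solve for n' with r_old = 0.4648, r_target = 0.58: n' = 0.58(1 − 0.4648)/[0.4648(1 − 0.58)] = 1.5901
Total items = 1.5901 × 75 = 119.26, rounded up to 120.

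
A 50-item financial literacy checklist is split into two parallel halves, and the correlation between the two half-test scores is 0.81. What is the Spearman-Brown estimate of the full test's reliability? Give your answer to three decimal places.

0.895

r_full = 2(0.81) / (1 + 0.81)
r_full = 1.6200 / 1.8100 ≈ 0.8950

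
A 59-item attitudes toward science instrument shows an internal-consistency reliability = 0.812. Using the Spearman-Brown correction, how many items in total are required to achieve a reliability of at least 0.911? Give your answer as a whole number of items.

140

Spearman-Brown solved for the length factor n:
n = r_target (1 − r_old) / [ r_old (1 − r_target) ]
n = 0.911(1 − 0.812) / [0.812(1 − 0.911)]
n = 0.171268 / 0.072268 ≈ 2.3699
Items needed = n × 59 = 2.3699 × 59 ≈ 139.82 → round up to 140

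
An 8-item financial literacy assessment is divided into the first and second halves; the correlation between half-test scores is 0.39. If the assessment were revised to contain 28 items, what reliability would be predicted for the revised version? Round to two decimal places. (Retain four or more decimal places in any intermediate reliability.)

Spearman-Brown correction (n = 2): r_full = 2·0.39/(1 + 0.39) = 0.5612
Then adjust to 28 items: n = 28/8 = 3.5000
r_new = n·r_full / (1 + (n − 1)·r_full) = 1.9642 / 2.4030 ≈ 0.8174

0.82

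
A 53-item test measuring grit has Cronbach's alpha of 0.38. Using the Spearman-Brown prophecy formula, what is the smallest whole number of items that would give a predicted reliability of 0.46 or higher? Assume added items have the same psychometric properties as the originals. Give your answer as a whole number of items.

74

n = 0.46 × (1 − 0.38) / [ 0.38 × (1 − 0.46) ]
  = 0.2852 / 0.2052 = 1.3899
So the test needs 1.3899 × 53 ≈ 73.66 items; rounding up, 74.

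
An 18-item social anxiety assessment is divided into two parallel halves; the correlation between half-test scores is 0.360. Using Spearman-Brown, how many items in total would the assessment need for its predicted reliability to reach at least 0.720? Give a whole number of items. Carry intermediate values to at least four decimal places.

Corrected full-test reliability: r_full = 2 × 0.360 / (1 + 0.360) ≈ 0.5294
n = r_tgt(1 − r_full) / [r_full(1 − r_tgt)] = 0.720 × 0.4706 / (0.5294 × 0.280) ≈ 2.2858
Items = 2.2858 × 18 ≈ 41.14 → 42

42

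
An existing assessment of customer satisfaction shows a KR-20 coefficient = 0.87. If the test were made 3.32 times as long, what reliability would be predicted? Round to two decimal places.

0.96

Spearman-Brown: r_new = n·r / (1 + (n − 1)·r)
r_new = 3.32·0.87 / [1 + (3.32 − 1)·0.87]
r_new = 2.8884 / 3.0184 ≈ 0.9569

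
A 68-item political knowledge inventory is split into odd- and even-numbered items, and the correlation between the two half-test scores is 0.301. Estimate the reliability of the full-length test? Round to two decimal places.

r_full = 2r_hh / (1 + r_hh) = 2 × 0.301 / (1 + 0.301)
r_full = 0.6020 / 1.3010 ≈ 0.4627

0.46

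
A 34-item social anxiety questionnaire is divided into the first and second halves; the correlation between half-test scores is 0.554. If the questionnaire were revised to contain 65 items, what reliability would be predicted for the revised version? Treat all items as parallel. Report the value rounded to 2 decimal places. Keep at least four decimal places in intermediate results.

Spearman-Brown correction (n = 2): r_full = 2·0.554/(1 + 0.554) = 0.7130
Then adjust to 65 items: n = 65/34 = 1.9118
r_new = n·r_full / (1 + (n − 1)·r_full) = 1.3631 / 1.6501 ≈ 0.8261

0.83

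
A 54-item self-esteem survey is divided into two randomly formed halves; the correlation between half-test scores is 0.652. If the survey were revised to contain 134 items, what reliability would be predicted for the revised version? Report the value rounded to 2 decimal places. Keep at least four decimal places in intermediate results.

First correct the split-half correlation to full-test reliability: r_full = 2 × 0.652 / (1 + 0.652) ≈ 0.7893
Length factor from 54 to 134 items: n = 134/54 = 2.4815
r_new = n·r_full / (1 + (n − 1)·r_full) = 1.9586 / 2.1693 ≈ 0.9029

0.90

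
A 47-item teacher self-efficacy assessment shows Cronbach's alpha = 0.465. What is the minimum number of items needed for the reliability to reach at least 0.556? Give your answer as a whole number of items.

68

Rearranging the Spearman-Brown formula for n,
n = r*(1 − r) / [ r (1 − r*) ]
n = 0.556(1 − 0.465) / [0.465(1 − 0.556)]
  = 0.297460 / 0.206460 = 1.4408
Items needed = n × 47 = 1.4408 × 47 ≈ 67.72 → round up to 68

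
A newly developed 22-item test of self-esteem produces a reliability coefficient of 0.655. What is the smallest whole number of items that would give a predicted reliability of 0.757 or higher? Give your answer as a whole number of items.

37

n = 0.757 × (1 − 0.655) / [ 0.655 × (1 − 0.757) ]
  = 0.261165 / 0.159165 = 1.6408
1.6408 × 22 = 36.10 → 37 items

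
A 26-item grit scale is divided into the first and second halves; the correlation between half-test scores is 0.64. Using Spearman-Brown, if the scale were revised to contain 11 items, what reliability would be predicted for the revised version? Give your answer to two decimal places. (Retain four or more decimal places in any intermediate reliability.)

0.60

Full-test reliability from the split-half r: r_full = 2(0.64)/(1 + 0.64) = 0.7805
Length factor from 26 to 11 items: n = 11/26 = 0.4231
r_new = n·r_full / (1 + (n − 1)·r_full) = 0.3302 / 0.5497 ≈ 0.6007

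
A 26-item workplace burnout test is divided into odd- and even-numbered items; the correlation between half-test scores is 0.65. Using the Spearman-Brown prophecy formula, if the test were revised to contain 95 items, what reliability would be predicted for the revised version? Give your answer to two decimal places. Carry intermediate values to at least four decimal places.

Full-test reliability from the split-half r: r_full = 2(0.65)/(1 + 0.65) = 0.7879
Length factor from 26 to 95 items: n = 95/26 = 3.6538
r_new = n·r_full / (1 + (n − 1)·r_full) = 2.8788 / 3.0909 ≈ 0.9314

0.93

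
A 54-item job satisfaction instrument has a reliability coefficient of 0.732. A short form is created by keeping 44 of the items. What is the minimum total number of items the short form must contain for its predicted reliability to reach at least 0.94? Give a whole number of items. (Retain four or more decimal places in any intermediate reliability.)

310

First, r for the 44-item form: n = 44/54 = 0.8148, so r_44 = 0.8148·0.732/(1 + (0.8148 − 1)·0.732) = 0.6900
Length factor from the short form to reach 0.94: n' = 0.94(1 − 0.6900) / [0.6900(1 − 0.94)] ≈ 7.0386
Items = 7.0386 × 44 ≈ 309.70 → 310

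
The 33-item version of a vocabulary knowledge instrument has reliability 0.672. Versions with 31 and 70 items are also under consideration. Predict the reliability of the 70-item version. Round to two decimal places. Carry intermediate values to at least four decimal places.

Only the ratio of lengths matters: n = 70/33 = 2.1212
r_{70} = n·r / (1 + (n − 1)·r) = 1.4254 / 1.7534 ≈ 0.8129

0.81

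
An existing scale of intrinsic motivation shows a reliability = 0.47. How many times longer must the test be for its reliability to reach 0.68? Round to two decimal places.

n = [0.68 × 0.53] / [0.47 × 0.32]
n = 0.3604 / 0.1504 ≈ 2.3963

2.40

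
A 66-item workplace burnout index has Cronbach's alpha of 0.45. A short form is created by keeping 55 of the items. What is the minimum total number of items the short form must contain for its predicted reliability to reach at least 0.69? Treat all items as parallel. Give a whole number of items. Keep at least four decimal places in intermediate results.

First, r for the 55-item form: n = 55/66 = 0.8333, so r_55 = 0.8333·0.45/(1 + (0.8333 − 1)·0.45) = 0.4054
Length factor from the short form to reach 0.69: n' = 0.69(1 − 0.4054) / [0.4054(1 − 0.69)] ≈ 3.2646
Items = 3.2646 × 55 ≈ 179.55 → 180

180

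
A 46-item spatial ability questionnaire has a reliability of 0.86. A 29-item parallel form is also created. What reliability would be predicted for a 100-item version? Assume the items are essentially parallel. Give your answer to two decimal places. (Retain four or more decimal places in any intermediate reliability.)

0.93

Only the ratio of lengths matters: n = 100/46 = 2.1739
r_{100} = n·r / (1 + (n − 1)·r) = 1.8696 / 2.0096 ≈ 0.9303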